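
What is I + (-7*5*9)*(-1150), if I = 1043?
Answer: 363293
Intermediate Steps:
I + (-7*5*9)*(-1150) = 1043 + (-7*5*9)*(-1150) = 1043 - 35*9*(-1150) = 1043 - 315*(-1150) = 1043 + 362250 = 363293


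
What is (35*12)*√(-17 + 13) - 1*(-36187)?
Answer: 36187 + 840*I ≈ 36187.0 + 840.0*I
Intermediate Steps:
(35*12)*√(-17 + 13) - 1*(-36187) = 420*√(-4) + 36187 = 420*(2*I) + 36187 = 840*I + 36187 = 36187 + 840*I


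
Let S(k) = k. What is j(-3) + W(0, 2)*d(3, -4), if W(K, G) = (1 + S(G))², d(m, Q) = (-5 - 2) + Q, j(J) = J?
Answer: -102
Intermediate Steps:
d(m, Q) = -7 + Q
W(K, G) = (1 + G)²
j(-3) + W(0, 2)*d(3, -4) = -3 + (1 + 2)²*(-7 - 4) = -3 + 3²*(-11) = -3 + 9*(-11) = -3 - 99 = -102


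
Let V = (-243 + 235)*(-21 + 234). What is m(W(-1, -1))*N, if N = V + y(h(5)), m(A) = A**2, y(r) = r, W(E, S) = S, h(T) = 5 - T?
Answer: -1704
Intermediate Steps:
V = -1704 (V = -8*213 = -1704)
N = -1704 (N = -1704 + (5 - 1*5) = -1704 + (5 - 5) = -1704 + 0 = -1704)
m(W(-1, -1))*N = (-1)**2*(-1704) = 1*(-1704) = -1704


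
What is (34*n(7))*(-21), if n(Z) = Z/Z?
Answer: -714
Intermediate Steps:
n(Z) = 1
(34*n(7))*(-21) = (34*1)*(-21) = 34*(-21) = -714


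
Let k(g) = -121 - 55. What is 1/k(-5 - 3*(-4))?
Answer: -1/176 ≈ -0.0056818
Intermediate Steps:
k(g) = -176
1/k(-5 - 3*(-4)) = 1/(-176) = -1/176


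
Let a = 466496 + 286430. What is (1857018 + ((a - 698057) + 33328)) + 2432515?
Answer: 4377730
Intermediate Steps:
a = 752926
(1857018 + ((a - 698057) + 33328)) + 2432515 = (1857018 + ((752926 - 698057) + 33328)) + 2432515 = (1857018 + (54869 + 33328)) + 2432515 = (1857018 + 88197) + 2432515 = 1945215 + 2432515 = 4377730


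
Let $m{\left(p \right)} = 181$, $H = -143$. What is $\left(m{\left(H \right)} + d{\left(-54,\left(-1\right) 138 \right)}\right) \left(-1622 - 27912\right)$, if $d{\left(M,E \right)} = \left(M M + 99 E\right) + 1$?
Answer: $311997176$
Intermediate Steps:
$d{\left(M,E \right)} = 1 + M^{2} + 99 E$ ($d{\left(M,E \right)} = \left(M^{2} + 99 E\right) + 1 = 1 + M^{2} + 99 E$)
$\left(m{\left(H \right)} + d{\left(-54,\left(-1\right) 138 \right)}\right) \left(-1622 - 27912\right) = \left(181 + \left(1 + \left(-54\right)^{2} + 99 \left(\left(-1\right) 138\right)\right)\right) \left(-1622 - 27912\right) = \left(181 + \left(1 + 2916 + 99 \left(-138\right)\right)\right) \left(-29534\right) = \left(181 + \left(1 + 2916 - 13662\right)\right) \left(-29534\right) = \left(181 - 10745\right) \left(-29534\right) = \left(-10564\right) \left(-29534\right) = 311997176$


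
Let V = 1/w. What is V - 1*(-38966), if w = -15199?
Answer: 592244233/15199 ≈ 38966.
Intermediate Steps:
V = -1/15199 (V = 1/(-15199) = -1/15199 ≈ -6.5794e-5)
V - 1*(-38966) = -1/15199 - 1*(-38966) = -1/15199 + 38966 = 592244233/15199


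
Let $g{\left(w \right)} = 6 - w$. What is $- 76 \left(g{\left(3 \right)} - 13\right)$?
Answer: $760$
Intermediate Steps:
$- 76 \left(g{\left(3 \right)} - 13\right) = - 76 \left(\left(6 - 3\right) - 13\right) = - 76 \left(3 - 13\right) = \left(-76\right) \left(-10\right) = 760$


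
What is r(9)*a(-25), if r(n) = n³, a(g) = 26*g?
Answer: -473850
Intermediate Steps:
r(9)*a(-25) = 9³*(26*(-25)) = 729*(-650) = -473850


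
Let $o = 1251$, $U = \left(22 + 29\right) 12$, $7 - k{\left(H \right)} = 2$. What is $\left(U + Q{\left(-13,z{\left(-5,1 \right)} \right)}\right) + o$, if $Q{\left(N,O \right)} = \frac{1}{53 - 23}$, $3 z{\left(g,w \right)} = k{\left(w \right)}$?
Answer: $\frac{55891}{30} \approx 1863.0$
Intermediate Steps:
$k{\left(H \right)} = 5$ ($k{\left(H \right)} = 7 - 2 = 5$)
$z{\left(g,w \right)} = \frac{5}{3}$ ($z{\left(g,w \right)} = \frac{1}{3} \cdot 5 = \frac{5}{3}$)
$U = 612$ ($U = 51 \cdot 12 = 612$)
$Q{\left(N,O \right)} = \frac{1}{30}$
$\left(U + Q{\left(-13,z{\left(-5,1 \right)} \right)}\right) + o = \left(612 + \frac{1}{30}\right) + 1251 = \frac{18361}{30} + 1251 = \frac{55891}{30}$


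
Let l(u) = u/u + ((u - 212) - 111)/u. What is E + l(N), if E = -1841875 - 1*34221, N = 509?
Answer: -954932169/509 ≈ -1.8761e+6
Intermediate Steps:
l(u) = 1 + (-323 + u)/u (l(u) = 1 + ((-212 + u) - 111)/u = 1 + (-323 + u)/u)
E = -1876096 (E = -1841875 - 34221 = -1876096)
E + l(N) = -1876096 + (2 - 323/509) = -1876096 + 695/509 = -954932169/509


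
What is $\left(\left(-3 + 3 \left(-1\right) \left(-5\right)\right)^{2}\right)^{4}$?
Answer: $429981696$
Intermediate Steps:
$\left(\left(-3 + 3 \left(-1\right) \left(-5\right)\right)^{2}\right)^{4} = \left(\left(-3 - -15\right)^{2}\right)^{4} = \left(\left(-3 + 15\right)^{2}\right)^{4} = \left(12^{2}\right)^{4} = 144^{4} = 429981696$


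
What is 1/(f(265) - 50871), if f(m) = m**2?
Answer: 1/19354 ≈ 5.1669e-5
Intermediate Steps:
1/(f(265) - 50871) = 1/(265**2 - 50871) = 1/(70225 - 50871) = 1/19354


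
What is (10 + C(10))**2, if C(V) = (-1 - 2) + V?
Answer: 289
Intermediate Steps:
C(V) = -3 + V
(10 + C(10))**2 = (10 + (-3 + 10))**2 = (10 + 7)**2 = 17**2 = 289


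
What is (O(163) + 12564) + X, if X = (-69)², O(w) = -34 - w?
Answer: 17128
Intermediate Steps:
X = 4761
(O(163) + 12564) + X = ((-34 - 1*163) + 12564) + 4761 = ((-34 - 163) + 12564) + 4761 = (-197 + 12564) + 4761 = 12367 + 4761 = 17128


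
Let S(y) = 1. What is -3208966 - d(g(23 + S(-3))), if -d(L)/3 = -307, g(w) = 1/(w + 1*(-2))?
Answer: -3209887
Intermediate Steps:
g(w) = 1/(-2 + w) (g(w) = 1/(w - 2) = 1/(-2 + w))
d(L) = 921 (d(L) = -3*(-307) = 921)
-3208966 - d(g(23 + S(-3))) = -3208966 - 1*921 = -3208966 - 921 = -3209887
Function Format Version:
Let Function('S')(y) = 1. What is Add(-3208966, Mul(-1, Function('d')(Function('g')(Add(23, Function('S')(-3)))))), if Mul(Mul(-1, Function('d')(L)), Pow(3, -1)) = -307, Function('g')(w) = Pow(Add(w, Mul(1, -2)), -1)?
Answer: -3209887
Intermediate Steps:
Function('g')(w) = Pow(Add(-2, w), -1) (Function('g')(w) = Pow(Add(w, -2), -1) = Pow(Add(-2, w), -1))
Function('d')(L) = 921 (Function('d')(L) = Mul(-3, -307) = 921)
Add(-3208966, Mul(-1, Function('d')(Function('g')(Add(23, Function('S')(-3)))))) = Add(-3208966, Mul(-1, 921)) = Add(-3208966, -921) = -3209887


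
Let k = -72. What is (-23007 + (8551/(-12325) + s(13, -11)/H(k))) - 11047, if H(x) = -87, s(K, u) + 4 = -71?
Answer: -24689028/725 ≈ -34054.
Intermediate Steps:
s(K, u) = -75 (s(K, u) = -4 - 71 = -75)
(-23007 + (8551/(-12325) + s(13, -11)/H(k))) - 11047 = (-23007 + (8551/(-12325) - 75/(-87))) - 11047 = (-23007 + (8551*(-1/12325) - 75*(-1/87))) - 11047 = (-23007 + (-503/725 + 25/29)) - 11047 = (-23007 + 122/725) - 11047 = -16679953/725 - 11047 = -24689028/725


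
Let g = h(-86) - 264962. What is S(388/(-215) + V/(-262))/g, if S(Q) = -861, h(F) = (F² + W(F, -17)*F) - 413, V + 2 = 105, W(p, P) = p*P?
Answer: 861/383711 ≈ 0.0022439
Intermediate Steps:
W(p, P) = P*p
V = 103 (V = -2 + 105 = 103)
h(F) = -413 - 16*F² (h(F) = (F² + (-17*F)*F) - 413 = (F² - 17*F²) - 413 = -16*F² - 413 = -413 - 16*F²)
g = -383711 (g = (-413 - 16*(-86)²) - 264962 = (-413 - 16*7396) - 264962 = (-413 - 118336) - 264962 = -118749 - 264962 = -383711)
S(388/(-215) + V/(-262))/g = -861/(-383711) = -861*(-1/383711) = 861/383711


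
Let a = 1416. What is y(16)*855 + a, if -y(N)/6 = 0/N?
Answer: 1416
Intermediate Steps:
y(N) = 0 (y(N) = -0/N = -6*0 = 0)
y(16)*855 + a = 0*855 + 1416 = 0 + 1416 = 1416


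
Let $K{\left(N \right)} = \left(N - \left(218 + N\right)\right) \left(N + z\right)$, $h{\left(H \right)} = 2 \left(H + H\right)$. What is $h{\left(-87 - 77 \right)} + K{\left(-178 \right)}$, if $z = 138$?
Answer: $8064$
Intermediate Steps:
$h{\left(H \right)} = 4 H$ ($h{\left(H \right)} = 2 \cdot 2 H = 4 H$)
$K{\left(N \right)} = -30084 - 218 N$ ($K{\left(N \right)} = \left(N - \left(218 + N\right)\right) \left(N + 138\right) = - 218 \left(138 + N\right) = -30084 - 218 N$)
$h{\left(-87 - 77 \right)} + K{\left(-178 \right)} = 4 \left(-87 - 77\right) - -8720 = 4 \left(-164\right) + \left(-30084 + 38804\right) = -656 + 8720 = 8064$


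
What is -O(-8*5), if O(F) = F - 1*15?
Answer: 55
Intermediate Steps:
O(F) = -15 + F (O(F) = F - 15 = -15 + F)
-O(-8*5) = -(-15 - 8*5) = -(-15 - 40) = -1*(-55) = 55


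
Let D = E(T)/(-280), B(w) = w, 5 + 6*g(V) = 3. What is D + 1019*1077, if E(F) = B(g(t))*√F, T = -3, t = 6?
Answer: 1097463 + I*√3/840 ≈ 1.0975e+6 + 0.002062*I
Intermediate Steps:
g(V) = -⅓ (g(V) = -⅚ + (⅙)*3 = -⅚ + ½ = -⅓)
E(F) = -√F/3
D = I*√3/840 (D = -I*√3/3/(-280) = -I*√3/3*(-1/280) = I*√3/840 ≈ 0.002062*I)
D + 1019*1077 = I*√3/840 + 1019*1077 = I*√3/840 + 1097463 = 1097463 + I*√3/840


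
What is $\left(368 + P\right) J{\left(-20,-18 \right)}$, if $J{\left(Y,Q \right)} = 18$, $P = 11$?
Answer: $6822$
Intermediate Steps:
$\left(368 + P\right) J{\left(-20,-18 \right)} = \left(368 + 11\right) 18 = 379 \cdot 18 = 6822$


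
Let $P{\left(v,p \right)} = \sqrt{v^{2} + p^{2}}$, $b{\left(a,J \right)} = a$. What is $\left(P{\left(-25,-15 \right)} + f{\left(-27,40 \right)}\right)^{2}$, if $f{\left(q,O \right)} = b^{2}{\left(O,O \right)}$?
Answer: $2560850 + 16000 \sqrt{34} \approx 2.6541 \cdot 10^{6}$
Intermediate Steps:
$P{\left(v,p \right)} = \sqrt{p^{2} + v^{2}}$
$f{\left(q,O \right)} = O^{2}$
$\left(P{\left(-25,-15 \right)} + f{\left(-27,40 \right)}\right)^{2} = \left(\sqrt{\left(-15\right)^{2} + \left(-25\right)^{2}} + 40^{2}\right)^{2} = \left(\sqrt{225 + 625} + 1600\right)^{2} = \left(\sqrt{850} + 1600\right)^{2} = \left(5 \sqrt{34} + 1600\right)^{2} = \left(1600 + 5 \sqrt{34}\right)^{2}$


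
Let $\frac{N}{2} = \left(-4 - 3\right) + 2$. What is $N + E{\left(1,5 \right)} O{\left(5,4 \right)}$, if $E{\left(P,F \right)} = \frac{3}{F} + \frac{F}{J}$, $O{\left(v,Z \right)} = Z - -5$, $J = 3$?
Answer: $\frac{52}{5} \approx 10.4$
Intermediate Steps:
$O{\left(v,Z \right)} = 5 + Z$ ($O{\left(v,Z \right)} = Z + 5 = 5 + Z$)
$E{\left(P,F \right)} = \frac{3}{F} + \frac{F}{3}$
$N = -10$ ($N = 2 \left(\left(-4 - 3\right) + 2\right) = 2 \left(-7 + 2\right) = 2 \left(-5\right) = -10$)
$N + E{\left(1,5 \right)} O{\left(5,4 \right)} = -10 + \left(\frac{3}{5} + \frac{1}{3} \cdot 5\right) \left(5 + 4\right) = -10 + \left(3 \cdot \frac{1}{5} + \frac{5}{3}\right) 9 = -10 + \left(\frac{3}{5} + \frac{5}{3}\right) 9 = -10 + \frac{34}{15} \cdot 9 = -10 + \frac{102}{5} = \frac{52}{5}$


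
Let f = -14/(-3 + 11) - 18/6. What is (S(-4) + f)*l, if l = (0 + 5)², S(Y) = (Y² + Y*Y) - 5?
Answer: 2225/4 ≈ 556.25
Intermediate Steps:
f = -19/4 (f = -14/8 - 18*⅙ = -14*⅛ - 3 = -7/4 - 3 = -19/4 ≈ -4.7500)
S(Y) = -5 + 2*Y² (S(Y) = (Y² + Y²) - 5 = 2*Y² - 5 = -5 + 2*Y²)
l = 25 (l = 5² = 25)
(S(-4) + f)*l = ((-5 + 2*(-4)²) - 19/4)*25 = ((-5 + 2*16) - 19/4)*25 = ((-5 + 32) - 19/4)*25 = (27 - 19/4)*25 = (89/4)*25 = 2225/4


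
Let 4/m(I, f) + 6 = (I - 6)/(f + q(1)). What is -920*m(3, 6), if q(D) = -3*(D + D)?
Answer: 0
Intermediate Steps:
q(D) = -6*D
m(I, f) = 4/(-6 + (-6 + I)/(-6 + f)) (m(I, f) = 4/(-6 + (I - 6)/(f - 6*1)) = 4/(-6 + (-6 + I)/(f - 6)) = 4/(-6 + (-6 + I)/(-6 + f)))
-920*m(3, 6) = -3680*(-6 + 6)/(30 + 3 - 6*6) = -3680*0/(30 + 3 - 36) = -3680*0/(-3) = -3680*(-1)*0/3 = -920*0 = 0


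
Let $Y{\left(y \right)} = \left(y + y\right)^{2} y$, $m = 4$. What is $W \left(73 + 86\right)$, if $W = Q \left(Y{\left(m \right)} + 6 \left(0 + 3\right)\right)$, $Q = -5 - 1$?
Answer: $-261396$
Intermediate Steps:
$Y{\left(y \right)} = 4 y^{3}$ ($Y{\left(y \right)} = \left(2 y\right)^{2} y = 4 y^{2} y = 4 y^{3}$)
$Q = -6$ ($Q = -5 - 1 = -6$)
$W = -1644$ ($W = - 6 \left(4 \cdot 4^{3} + 6 \left(0 + 3\right)\right) = - 6 \left(4 \cdot 64 + 6 \cdot 3\right) = - 6 \left(256 + 18\right) = \left(-6\right) 274 = -1644$)
$W \left(73 + 86\right) = - 1644 \left(73 + 86\right) = \left(-1644\right) 159 = -261396$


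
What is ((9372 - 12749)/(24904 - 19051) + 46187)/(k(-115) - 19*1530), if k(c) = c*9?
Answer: -270329134/176204565 ≈ -1.5342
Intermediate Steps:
k(c) = 9*c
((9372 - 12749)/(24904 - 19051) + 46187)/(k(-115) - 19*1530) = ((9372 - 12749)/(24904 - 19051) + 46187)/(9*(-115) - 19*1530) = (-3377/5853 + 46187)/(-1035 - 29070) = (-3377*1/5853 + 46187)/(-30105) = (-3377/5853 + 46187)*(-1/30105) = (270329134/5853)*(-1/30105) = -270329134/176204565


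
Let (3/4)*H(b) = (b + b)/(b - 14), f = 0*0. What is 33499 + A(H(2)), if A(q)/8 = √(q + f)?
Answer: 33499 + 16*I/3 ≈ 33499.0 + 5.3333*I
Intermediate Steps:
f = 0
H(b) = 8*b/(3*(-14 + b)) (H(b) = 4*((b + b)/(b - 14))/3 = 4*((2*b)/(-14 + b))/3 = 4*(2*b/(-14 + b))/3 = 8*b/(3*(-14 + b)))
A(q) = 8*√q (A(q) = 8*√(q + 0) = 8*√q)
33499 + A(H(2)) = 33499 + 8*√((8/3)*2/(-14 + 2)) = 33499 + 8*√((8/3)*2/(-12)) = 33499 + 8*√((8/3)*2*(-1/12)) = 33499 + 8*√(-4/9) = 33499 + 8*(2*I/3) = 33499 + 16*I/3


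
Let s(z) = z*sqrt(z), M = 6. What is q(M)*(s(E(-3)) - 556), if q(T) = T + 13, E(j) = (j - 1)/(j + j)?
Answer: -10564 + 38*sqrt(6)/9 ≈ -10554.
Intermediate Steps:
E(j) = (-1 + j)/(2*j) (E(j) = (-1 + j)/((2*j)) = (-1 + j)*(1/(2*j)) = (-1 + j)/(2*j))
q(T) = 13 + T
s(z) = z**(3/2)
q(M)*(s(E(-3)) - 556) = (13 + 6)*(((1/2)*(-1 - 3)/(-3))**(3/2) - 556) = 19*(((1/2)*(-1/3)*(-4))**(3/2) - 556) = 19*((2/3)**(3/2) - 556) = 19*(2*sqrt(6)/9 - 556) = 19*(-556 + 2*sqrt(6)/9) = -10564 + 38*sqrt(6)/9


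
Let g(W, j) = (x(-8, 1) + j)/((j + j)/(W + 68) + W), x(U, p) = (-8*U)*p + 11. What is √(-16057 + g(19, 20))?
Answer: 2*I*√11502341887/1693 ≈ 126.7*I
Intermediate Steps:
x(U, p) = 11 - 8*U*p (x(U, p) = -8*U*p + 11 = 11 - 8*U*p)
g(W, j) = (75 + j)/(W + 2*j/(68 + W)) (g(W, j) = ((11 - 8*(-8)*1) + j)/((j + j)/(W + 68) + W) = ((11 + 64) + j)/((2*j)/(68 + W) + W) = (75 + j)/(2*j/(68 + W) + W) = (75 + j)/(W + 2*j/(68 + W)))
√(-16057 + g(19, 20)) = √(-16057 + (5100 + 68*20 + 75*19 + 19*20)/(19² + 2*20 + 68*19)) = √(-16057 + (5100 + 1360 + 1425 + 380)/(361 + 40 + 1292)) = √(-16057 + 8265/1693) = √(-27176236/1693) = 2*I*√11502341887/1693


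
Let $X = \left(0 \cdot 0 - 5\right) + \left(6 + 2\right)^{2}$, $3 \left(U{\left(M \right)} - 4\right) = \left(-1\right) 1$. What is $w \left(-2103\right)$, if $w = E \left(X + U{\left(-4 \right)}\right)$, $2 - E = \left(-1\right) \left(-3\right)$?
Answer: $131788$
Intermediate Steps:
$E = -1$ ($E = 2 - \left(-1\right) \left(-3\right) = 2 - 3 = -1$)
$U{\left(M \right)} = \frac{11}{3}$ ($U{\left(M \right)} = 4 + \frac{\left(-1\right) 1}{3} = 4 + \frac{1}{3} \left(-1\right) = 4 - \frac{1}{3} = \frac{11}{3}$)
$X = 59$ ($X = \left(0 - 5\right) + 8^{2} = -5 + 64 = 59$)
$w = - \frac{188}{3}$ ($w = - (59 + \frac{11}{3}) = \left(-1\right) \frac{188}{3} = - \frac{188}{3} \approx -62.667$)
$w \left(-2103\right) = \left(- \frac{188}{3}\right) \left(-2103\right) = 131788$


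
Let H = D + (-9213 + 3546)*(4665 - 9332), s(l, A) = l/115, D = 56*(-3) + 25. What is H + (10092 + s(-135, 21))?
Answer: 608530247/23 ≈ 2.6458e+7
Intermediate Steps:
D = -143 (D = -168 + 25 = -143)
s(l, A) = l/115 (s(l, A) = l*(1/115) = l/115)
H = 26447746 (H = -143 + (-9213 + 3546)*(4665 - 9332) = -143 - 5667*(-4667) = -143 + 26447889 = 26447746)
H + (10092 + s(-135, 21)) = 26447746 + (10092 + (1/115)*(-135)) = 26447746 + (10092 - 27/23) = 26447746 + 232089/23 = 608530247/23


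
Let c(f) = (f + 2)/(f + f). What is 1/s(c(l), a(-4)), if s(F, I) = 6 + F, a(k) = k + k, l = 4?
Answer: 4/27 ≈ 0.14815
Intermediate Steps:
c(f) = (2 + f)/(2*f) (c(f) = (2 + f)/((2*f)) = (2 + f)*(1/(2*f)) = (2 + f)/(2*f))
a(k) = 2*k
1/s(c(l), a(-4)) = 1/(6 + (1/2)*(2 + 4)/4) = 1/(6 + (1/2)*(1/4)*6) = 1/(6 + 3/4) = 1/(27/4) = 4/27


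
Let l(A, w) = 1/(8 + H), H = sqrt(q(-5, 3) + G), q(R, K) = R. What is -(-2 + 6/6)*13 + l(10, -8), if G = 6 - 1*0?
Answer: 118/9 ≈ 13.111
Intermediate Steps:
G = 6 (G = 6 + 0 = 6)
H = 1 (H = sqrt(-5 + 6) = sqrt(1) = 1)
l(A, w) = 1/9 (l(A, w) = 1/(8 + 1) = 1/9)
-(-2 + 6/6)*13 + l(10, -8) = -(-2 + 6/6)*13 + 1/9 = -(-2 + 6*(1/6))*13 + 1/9 = -(-2 + 1)*13 + 1/9 = -1*(-1)*13 + 1/9 = 1*13 + 1/9 = 13 + 1/9 = 118/9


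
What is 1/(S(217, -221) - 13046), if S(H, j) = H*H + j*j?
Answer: 1/82884 ≈ 1.2065e-5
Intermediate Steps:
S(H, j) = H² + j²
1/(S(217, -221) - 13046) = 1/((217² + (-221)²) - 13046) = 1/((47089 + 48841) - 13046) = 1/(95930 - 13046) = 1/82884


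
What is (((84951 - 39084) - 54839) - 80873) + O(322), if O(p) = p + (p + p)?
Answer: -88879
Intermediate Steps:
O(p) = 3*p (O(p) = p + 2*p = 3*p)
(((84951 - 39084) - 54839) - 80873) + O(322) = (((84951 - 39084) - 54839) - 80873) + 3*322 = ((45867 - 54839) - 80873) + 966 = (-8972 - 80873) + 966 = -89845 + 966 = -88879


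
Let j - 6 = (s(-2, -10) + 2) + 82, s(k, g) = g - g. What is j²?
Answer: 8100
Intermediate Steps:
s(k, g) = 0
j = 90 (j = 6 + ((0 + 2) + 82) = 6 + (2 + 82) = 6 + 84 = 90)
j² = 90² = 8100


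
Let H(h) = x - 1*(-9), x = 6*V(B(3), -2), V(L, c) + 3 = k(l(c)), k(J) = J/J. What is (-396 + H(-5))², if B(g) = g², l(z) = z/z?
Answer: 159201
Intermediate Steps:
l(z) = 1
k(J) = 1
V(L, c) = -2 (V(L, c) = -3 + 1 = -2)
x = -12 (x = 6*(-2) = -12)
H(h) = -3 (H(h) = -12 - 1*(-9) = -12 + 9 = -3)
(-396 + H(-5))² = (-396 - 3)² = (-399)² = 159201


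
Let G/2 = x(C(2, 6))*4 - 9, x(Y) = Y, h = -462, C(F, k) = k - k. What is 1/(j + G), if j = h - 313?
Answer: -1/793 ≈ -0.0012610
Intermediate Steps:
C(F, k) = 0
j = -775 (j = -462 - 313 = -775)
G = -18 (G = 2*(0*4 - 9) = 2*(0 - 9) = 2*(-9) = -18)
1/(j + G) = 1/(-775 - 18) = 1/(-793) = -1/793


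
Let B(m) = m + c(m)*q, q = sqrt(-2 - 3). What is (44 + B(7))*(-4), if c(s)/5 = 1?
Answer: -204 - 20*I*sqrt(5) ≈ -204.0 - 44.721*I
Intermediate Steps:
q = I*sqrt(5) (q = sqrt(-5) = I*sqrt(5) ≈ 2.2361*I)
c(s) = 5 (c(s) = 5*1 = 5)
B(m) = m + 5*I*sqrt(5) (B(m) = m + 5*(I*sqrt(5)) = m + 5*I*sqrt(5))
(44 + B(7))*(-4) = (44 + (7 + 5*I*sqrt(5)))*(-4) = (51 + 5*I*sqrt(5))*(-4) = -204 - 20*I*sqrt(5)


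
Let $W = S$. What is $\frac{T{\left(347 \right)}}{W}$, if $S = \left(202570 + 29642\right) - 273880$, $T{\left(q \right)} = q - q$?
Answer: $0$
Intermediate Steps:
$T{\left(q \right)} = 0$
$S = -41668$ ($S = 232212 - 273880 = -41668$)
$W = -41668$
$\frac{T{\left(347 \right)}}{W} = \frac{0}{-41668} = 0 \left(- \frac{1}{41668}\right) = 0$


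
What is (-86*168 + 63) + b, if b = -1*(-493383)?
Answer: 478998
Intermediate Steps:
b = 493383
(-86*168 + 63) + b = (-86*168 + 63) + 493383 = (-14448 + 63) + 493383 = -14385 + 493383 = 478998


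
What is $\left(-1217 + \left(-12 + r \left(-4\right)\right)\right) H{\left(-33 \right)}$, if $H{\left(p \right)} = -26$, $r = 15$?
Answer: $33514$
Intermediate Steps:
$\left(-1217 + \left(-12 + r \left(-4\right)\right)\right) H{\left(-33 \right)} = \left(-1217 + \left(-12 + 15 \left(-4\right)\right)\right) \left(-26\right) = \left(-1217 - 72\right) \left(-26\right) = \left(-1289\right) \left(-26\right) = 33514$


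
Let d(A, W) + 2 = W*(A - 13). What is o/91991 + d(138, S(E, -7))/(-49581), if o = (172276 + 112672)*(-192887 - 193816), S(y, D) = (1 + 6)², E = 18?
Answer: -1821114390733619/1520335257 ≈ -1.1978e+6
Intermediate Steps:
S(y, D) = 49 (S(y, D) = 7² = 49)
d(A, W) = -2 + W*(-13 + A) (d(A, W) = -2 + W*(A - 13) = -2 + W*(-13 + A))
o = -110190246444 (o = 284948*(-386703) = -110190246444)
o/91991 + d(138, S(E, -7))/(-49581) = -110190246444/91991 + (-2 - 13*49 + 138*49)/(-49581) = -110190246444*1/91991 + (-2 - 637 + 6762)*(-1/49581) = -110190246444/91991 + 6123*(-1/49581) = -110190246444/91991 - 2041/16527 = -1821114390733619/1520335257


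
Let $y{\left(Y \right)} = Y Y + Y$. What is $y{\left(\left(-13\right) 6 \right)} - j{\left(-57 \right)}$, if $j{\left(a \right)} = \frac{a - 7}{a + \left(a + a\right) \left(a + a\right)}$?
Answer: $\frac{77711698}{12939} \approx 6006.0$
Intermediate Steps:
$y{\left(Y \right)} = Y + Y^{2}$ ($y{\left(Y \right)} = Y^{2} + Y = Y + Y^{2}$)
$j{\left(a \right)} = \frac{-7 + a}{a + 4 a^{2}}$ ($j{\left(a \right)} = \frac{-7 + a}{a + 2 a 2 a} = \frac{-7 + a}{a + 4 a^{2}}$)
$y{\left(\left(-13\right) 6 \right)} - j{\left(-57 \right)} = \left(-13\right) 6 \left(1 - 78\right) - \frac{-7 - 57}{\left(-57\right) \left(1 + 4 \left(-57\right)\right)} = - 78 \left(1 - 78\right) - \left(- \frac{1}{57}\right) \frac{1}{1 - 228} \left(-64\right) = \left(-78\right) \left(-77\right) - \left(- \frac{1}{57}\right) \frac{1}{-227} \left(-64\right) = 6006 - \left(- \frac{1}{57}\right) \left(- \frac{1}{227}\right) \left(-64\right) = 6006 - - \frac{64}{12939} = 6006 + \frac{64}{12939} = \frac{77711698}{12939}$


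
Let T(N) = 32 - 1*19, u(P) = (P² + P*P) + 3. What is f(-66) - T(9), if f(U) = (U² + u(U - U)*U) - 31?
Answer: 4114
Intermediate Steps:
u(P) = 3 + 2*P² (u(P) = (P² + P²) + 3 = 2*P² + 3 = 3 + 2*P²)
T(N) = 13 (T(N) = 32 - 19 = 13)
f(U) = -31 + U² + 3*U (f(U) = (U² + (3 + 2*(U - U)²)*U) - 31 = (U² + (3 + 2*0²)*U) - 31 = (U² + (3 + 2*0)*U) - 31 = (U² + (3 + 0)*U) - 31 = (U² + 3*U) - 31 = -31 + U² + 3*U)
f(-66) - T(9) = (-31 + (-66)² + 3*(-66)) - 1*13 = (-31 + 4356 - 198) - 13 = 4127 - 13 = 4114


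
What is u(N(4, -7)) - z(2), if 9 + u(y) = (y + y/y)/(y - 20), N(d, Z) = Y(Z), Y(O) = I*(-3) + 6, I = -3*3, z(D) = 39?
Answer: -590/13 ≈ -45.385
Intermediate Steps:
I = -9
Y(O) = 33 (Y(O) = -9*(-3) + 6 = 27 + 6 = 33)
N(d, Z) = 33
u(y) = -9 + (1 + y)/(-20 + y) (u(y) = -9 + (y + y/y)/(y - 20) = -9 + (y + 1)/(-20 + y) = -9 + (1 + y)/(-20 + y))
u(N(4, -7)) - z(2) = (181 - 8*33)/(-20 + 33) - 1*39 = (181 - 264)/13 - 39 = (1/13)*(-83) - 39 = -83/13 - 39 = -590/13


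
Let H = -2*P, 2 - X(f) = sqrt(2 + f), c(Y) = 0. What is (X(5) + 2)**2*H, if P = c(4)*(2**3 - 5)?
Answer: 0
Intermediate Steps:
X(f) = 2 - sqrt(2 + f)
P = 0 (P = 0*(2**3 - 5) = 0*(8 - 5) = 0*3 = 0)
H = 0 (H = -2*0 = 0)
(X(5) + 2)**2*H = ((2 - sqrt(2 + 5)) + 2)**2*0 = ((2 - sqrt(7)) + 2)**2*0 = (4 - sqrt(7))**2*0 = 0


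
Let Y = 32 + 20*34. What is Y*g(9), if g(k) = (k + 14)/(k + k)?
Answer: 8188/9 ≈ 909.78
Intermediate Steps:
Y = 712 (Y = 32 + 680 = 712)
g(k) = (14 + k)/(2*k) (g(k) = (14 + k)/((2*k)) = (14 + k)*(1/(2*k)) = (14 + k)/(2*k))
Y*g(9) = 712*((½)*(14 + 9)/9) = 712*((½)*(⅑)*23) = 712*(23/18) = 8188/9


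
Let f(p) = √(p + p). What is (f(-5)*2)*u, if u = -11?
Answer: -22*I*√10 ≈ -69.57*I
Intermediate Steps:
f(p) = √2*√p (f(p) = √(2*p) = √2*√p)
(f(-5)*2)*u = ((√2*√(-5))*2)*(-11) = ((√2*(I*√5))*2)*(-11) = ((I*√10)*2)*(-11) = (2*I*√10)*(-11) = -22*I*√10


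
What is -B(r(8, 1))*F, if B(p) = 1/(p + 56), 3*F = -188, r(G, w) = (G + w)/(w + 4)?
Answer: 940/867 ≈ 1.0842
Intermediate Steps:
r(G, w) = (G + w)/(4 + w)
F = -188/3 (F = (⅓)*(-188) = -188/3 ≈ -62.667)
B(p) = 1/(56 + p)
-B(r(8, 1))*F = -(-188)/((56 + (8 + 1)/(4 + 1))*3) = -(-188)/((56 + 9/5)*3) = -(-188)/(289/5*3) = -5*(-188)/(289*3) = -1*(-940/867) = 940/867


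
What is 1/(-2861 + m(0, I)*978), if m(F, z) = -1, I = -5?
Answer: -1/3839 ≈ -0.00026048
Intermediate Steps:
1/(-2861 + m(0, I)*978) = 1/(-2861 - 1*978) = 1/(-2861 - 978) = 1/(-3839) = -1/3839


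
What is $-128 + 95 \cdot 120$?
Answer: $11272$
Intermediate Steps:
$-128 + 95 \cdot 120 = -128 + 11400 = 11272$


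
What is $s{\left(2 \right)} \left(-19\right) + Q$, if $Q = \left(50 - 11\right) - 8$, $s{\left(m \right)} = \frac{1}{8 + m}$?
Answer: $\frac{291}{10} \approx 29.1$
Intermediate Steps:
$Q = 31$ ($Q = 39 - 8 = 31$)
$s{\left(2 \right)} \left(-19\right) + Q = \frac{1}{8 + 2} \left(-19\right) + 31 = \frac{1}{10} \left(-19\right) + 31 = - \frac{19}{10} + 31 = \frac{291}{10}$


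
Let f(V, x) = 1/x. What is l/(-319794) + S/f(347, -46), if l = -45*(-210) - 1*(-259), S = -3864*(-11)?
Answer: -625256121805/319794 ≈ -1.9552e+6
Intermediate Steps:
S = 42504
l = 9709 (l = 9450 + 259 = 9709)
l/(-319794) + S/f(347, -46) = 9709/(-319794) + 42504/(1/(-46)) = 9709*(-1/319794) + 42504/(-1/46) = -9709/319794 + 42504*(-46) = -9709/319794 - 1955184 = -625256121805/319794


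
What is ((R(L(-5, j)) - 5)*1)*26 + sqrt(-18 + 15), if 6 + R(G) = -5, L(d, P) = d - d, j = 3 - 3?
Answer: -416 + I*sqrt(3) ≈ -416.0 + 1.732*I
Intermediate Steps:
j = 0
L(d, P) = 0
R(G) = -11 (R(G) = -6 - 5 = -11)
((R(L(-5, j)) - 5)*1)*26 + sqrt(-18 + 15) = ((-11 - 5)*1)*26 + sqrt(-18 + 15) = -16*1*26 + sqrt(-3) = -16*26 + I*sqrt(3) = -416 + I*sqrt(3)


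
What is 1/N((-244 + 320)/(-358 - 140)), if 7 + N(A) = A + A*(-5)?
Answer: -249/1591 ≈ -0.15651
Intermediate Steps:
N(A) = -7 - 4*A (N(A) = -7 + (A + A*(-5)) = -7 + (A - 5*A) = -7 - 4*A)
1/N((-244 + 320)/(-358 - 140)) = 1/(-7 - 4*(-244 + 320)/(-358 - 140)) = 1/(-7 - 304/(-498)) = 1/(-7 - 304*(-1)/498) = 1/(-7 - 4*(-38/249)) = 1/(-7 + 152/249) = 1/(-1591/249) = -249/1591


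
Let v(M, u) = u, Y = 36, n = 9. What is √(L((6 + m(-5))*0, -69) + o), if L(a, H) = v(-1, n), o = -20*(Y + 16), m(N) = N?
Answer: I*√1031 ≈ 32.109*I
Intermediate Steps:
o = -1040 (o = -20*(36 + 16) = -20*52 = -1040)
L(a, H) = 9
√(L((6 + m(-5))*0, -69) + o) = √(9 - 1040) = √(-1031) = I*√1031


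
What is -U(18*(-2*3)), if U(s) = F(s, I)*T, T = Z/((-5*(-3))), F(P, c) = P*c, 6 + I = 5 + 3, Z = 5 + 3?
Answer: 576/5 ≈ 115.20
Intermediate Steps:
Z = 8
I = 2 (I = -6 + (5 + 3) = -6 + 8 = 2)
T = 8/15 (T = 8/((-5*(-3))) = 8/15 ≈ 0.53333)
U(s) = 16*s/15 (U(s) = (s*2)*(8/15) = (2*s)*(8/15) = 16*s/15)
-U(18*(-2*3)) = -16*18*(-2*3)/15 = -16*18*(-6)/15 = -16*(-108)/15 = -1*(-576/5) = 576/5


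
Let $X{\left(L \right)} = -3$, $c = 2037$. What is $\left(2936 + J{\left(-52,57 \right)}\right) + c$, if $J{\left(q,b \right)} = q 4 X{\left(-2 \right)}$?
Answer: $5597$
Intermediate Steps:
$J{\left(q,b \right)} = - 12 q$ ($J{\left(q,b \right)} = q 4 \left(-3\right) = 4 q \left(-3\right) = - 12 q$)
$\left(2936 + J{\left(-52,57 \right)}\right) + c = \left(2936 - -624\right) + 2037 = \left(2936 + 624\right) + 2037 = 3560 + 2037 = 5597$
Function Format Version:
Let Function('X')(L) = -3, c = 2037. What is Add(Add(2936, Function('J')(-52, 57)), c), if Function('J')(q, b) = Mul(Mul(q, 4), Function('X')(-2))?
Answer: 5597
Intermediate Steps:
Function('J')(q, b) = Mul(-12, q) (Function('J')(q, b) = Mul(Mul(q, 4), -3) = Mul(Mul(4, q), -3) = Mul(-12, q))
Add(Add(2936, Function('J')(-52, 57)), c) = Add(Add(2936, Mul(-12, -52)), 2037) = Add(Add(2936, 624), 2037) = Add(3560, 2037) = 5597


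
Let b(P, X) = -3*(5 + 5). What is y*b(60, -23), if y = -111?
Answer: 3330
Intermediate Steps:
b(P, X) = -30 (b(P, X) = -3*10 = -30)
y*b(60, -23) = -111*(-30) = 3330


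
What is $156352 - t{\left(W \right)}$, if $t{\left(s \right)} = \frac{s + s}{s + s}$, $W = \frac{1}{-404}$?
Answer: $156351$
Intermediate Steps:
$W = - \frac{1}{404} \approx -0.0024752$
$t{\left(s \right)} = 1$ ($t{\left(s \right)} = \frac{2 s}{2 s} = 2 s \frac{1}{2 s} = 1$)
$156352 - t{\left(W \right)} = 156352 - 1 = 156351$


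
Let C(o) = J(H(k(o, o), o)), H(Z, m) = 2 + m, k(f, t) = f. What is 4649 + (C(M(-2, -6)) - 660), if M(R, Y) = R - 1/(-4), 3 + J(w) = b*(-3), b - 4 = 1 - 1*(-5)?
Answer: 3956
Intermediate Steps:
b = 10 (b = 4 + (1 - 1*(-5)) = 4 + (1 + 5) = 4 + 6 = 10)
J(w) = -33 (J(w) = -3 + 10*(-3) = -3 - 30 = -33)
M(R, Y) = ¼ + R (M(R, Y) = R - 1*(-¼) = R + ¼ = ¼ + R)
C(o) = -33
4649 + (C(M(-2, -6)) - 660) = 4649 + (-33 - 660) = 4649 - 693 = 3956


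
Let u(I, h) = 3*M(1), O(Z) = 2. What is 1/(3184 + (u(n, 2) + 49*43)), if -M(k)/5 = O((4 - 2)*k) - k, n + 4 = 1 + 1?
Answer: 1/5276 ≈ 0.00018954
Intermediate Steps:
n = -2 (n = -4 + (1 + 1) = -4 + 2 = -2)
M(k) = -10 + 5*k (M(k) = -5*(2 - k) = -10 + 5*k)
u(I, h) = -15 (u(I, h) = 3*(-10 + 5*1) = 3*(-10 + 5) = 3*(-5) = -15)
1/(3184 + (u(n, 2) + 49*43)) = 1/(3184 + (-15 + 49*43)) = 1/(3184 + (-15 + 2107)) = 1/(3184 + 2092) = 1/5276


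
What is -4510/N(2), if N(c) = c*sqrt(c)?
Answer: -2255*sqrt(2)/2 ≈ -1594.5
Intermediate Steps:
N(c) = c**(3/2)
-4510/N(2) = -4510*sqrt(2)/4 = -2255*sqrt(2)/2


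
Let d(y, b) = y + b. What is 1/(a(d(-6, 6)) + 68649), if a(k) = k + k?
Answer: 1/68649 ≈ 1.4567e-5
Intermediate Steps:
d(y, b) = b + y
a(k) = 2*k
1/(a(d(-6, 6)) + 68649) = 1/(2*(6 - 6) + 68649) = 1/(2*0 + 68649) = 1/(0 + 68649) = 1/68649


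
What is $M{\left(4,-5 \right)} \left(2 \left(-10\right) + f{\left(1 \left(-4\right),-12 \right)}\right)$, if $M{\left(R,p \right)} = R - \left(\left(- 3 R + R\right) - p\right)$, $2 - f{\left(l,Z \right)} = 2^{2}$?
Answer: $-154$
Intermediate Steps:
$f{\left(l,Z \right)} = -2$ ($f{\left(l,Z \right)} = 2 - 2^{2} = 2 - 4 = -2$)
$M{\left(R,p \right)} = p + 3 R$ ($M{\left(R,p \right)} = R - \left(- 2 R - p\right) = R - \left(- p - 2 R\right) = R + \left(p + 2 R\right) = p + 3 R$)
$M{\left(4,-5 \right)} \left(2 \left(-10\right) + f{\left(1 \left(-4\right),-12 \right)}\right) = \left(-5 + 3 \cdot 4\right) \left(2 \left(-10\right) - 2\right) = \left(-5 + 12\right) \left(-20 - 2\right) = 7 \left(-22\right) = -154$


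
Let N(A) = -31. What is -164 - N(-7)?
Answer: -133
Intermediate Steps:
-164 - N(-7) = -164 - 1*(-31) = -164 + 31 = -133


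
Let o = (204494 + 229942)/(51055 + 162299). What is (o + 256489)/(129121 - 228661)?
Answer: -9120564757/3539542860 ≈ -2.5768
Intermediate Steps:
o = 72406/35559 (o = 434436/213354 = 434436*(1/213354) = 72406/35559 ≈ 2.0362)
(o + 256489)/(129121 - 228661) = (72406/35559 + 256489)/(129121 - 228661) = (9120564757/35559)/(-99540) = (9120564757/35559)*(-1/99540) = -9120564757/3539542860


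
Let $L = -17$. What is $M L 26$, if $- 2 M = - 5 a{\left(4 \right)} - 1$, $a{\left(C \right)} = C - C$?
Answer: $-221$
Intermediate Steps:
$a{\left(C \right)} = 0$
$M = \frac{1}{2}$ ($M = - \frac{\left(-5\right) 0 - 1}{2} = - \frac{0 - 1}{2} = \left(- \frac{1}{2}\right) \left(-1\right) = \frac{1}{2} \approx 0.5$)
$M L 26 = \frac{1}{2} \left(-17\right) 26 = \left(- \frac{17}{2}\right) 26 = -221$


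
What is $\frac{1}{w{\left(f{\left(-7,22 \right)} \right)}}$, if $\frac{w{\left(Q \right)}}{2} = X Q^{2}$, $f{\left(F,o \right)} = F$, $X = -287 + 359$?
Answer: $\frac{1}{7056} \approx 0.00014172$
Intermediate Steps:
$X = 72$
$w{\left(Q \right)} = 144 Q^{2}$ ($w{\left(Q \right)} = 2 \cdot 72 Q^{2} = 144 Q^{2}$)
$\frac{1}{w{\left(f{\left(-7,22 \right)} \right)}} = \frac{1}{144 \left(-7\right)^{2}} = \frac{1}{144 \cdot 49} = \frac{1}{7056}$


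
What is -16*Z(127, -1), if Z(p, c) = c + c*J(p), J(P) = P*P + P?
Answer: 260112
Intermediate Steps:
J(P) = P + P**2 (J(P) = P**2 + P = P + P**2)
Z(p, c) = c + c*p*(1 + p) (Z(p, c) = c + c*(p*(1 + p)) = c + c*p*(1 + p))
-16*Z(127, -1) = -(-16)*(1 + 127*(1 + 127)) = -(-16)*(1 + 127*128) = -(-16)*(1 + 16256) = -(-16)*16257 = -16*(-16257) = 260112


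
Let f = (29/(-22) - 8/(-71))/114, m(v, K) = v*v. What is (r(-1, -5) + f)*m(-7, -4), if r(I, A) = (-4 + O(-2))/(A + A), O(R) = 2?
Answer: 8263997/890340 ≈ 9.2818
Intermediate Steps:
m(v, K) = v²
r(I, A) = -1/A (r(I, A) = (-4 + 2)/(A + A) = -2*1/(2*A) = -1/A)
f = -1883/178068 (f = (29*(-1/22) - 8*(-1/71))*(1/114) = (-29/22 + 8/71)*(1/114) = -1883/1562*1/114 = -1883/178068 ≈ -0.010575)
(r(-1, -5) + f)*m(-7, -4) = (-1/(-5) - 1883/178068)*(-7)² = (-1*(-⅕) - 1883/178068)*49 = (⅕ - 1883/178068)*49 = (168653/890340)*49 = 8263997/890340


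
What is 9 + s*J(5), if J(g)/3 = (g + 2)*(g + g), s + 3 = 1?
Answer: -411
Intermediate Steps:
s = -2 (s = -3 + 1 = -2)
J(g) = 6*g*(2 + g) (J(g) = 3*((g + 2)*(g + g)) = 3*((2 + g)*(2*g)) = 3*(2*g*(2 + g)) = 6*g*(2 + g))
9 + s*J(5) = 9 - 12*5*(2 + 5) = 9 - 12*5*7 = 9 - 2*210 = 9 - 420 = -411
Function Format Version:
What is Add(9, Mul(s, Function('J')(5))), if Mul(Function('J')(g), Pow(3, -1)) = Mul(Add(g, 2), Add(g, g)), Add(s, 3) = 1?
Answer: -411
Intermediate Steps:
s = -2 (s = Add(-3, 1) = -2)
Function('J')(g) = Mul(6, g, Add(2, g)) (Function('J')(g) = Mul(3, Mul(Add(g, 2), Add(g, g))) = Mul(3, Mul(Add(2, g), Mul(2, g))) = Mul(3, Mul(2, g, Add(2, g))) = Mul(6, g, Add(2, g)))
Add(9, Mul(s, Function('J')(5))) = Add(9, Mul(-2, Mul(6, 5, Add(2, 5)))) = Add(9, Mul(-2, Mul(6, 5, 7))) = Add(9, Mul(-2, 210)) = Add(9, -420) = -411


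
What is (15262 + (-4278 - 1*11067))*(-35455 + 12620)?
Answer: 1895305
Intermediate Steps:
(15262 + (-4278 - 1*11067))*(-35455 + 12620) = (15262 + (-4278 - 11067))*(-22835) = (15262 - 15345)*(-22835) = -83*(-22835) = 1895305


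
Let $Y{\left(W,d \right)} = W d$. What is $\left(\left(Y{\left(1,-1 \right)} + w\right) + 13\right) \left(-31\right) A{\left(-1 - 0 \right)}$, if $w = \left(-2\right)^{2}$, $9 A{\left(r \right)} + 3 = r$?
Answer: $\frac{1984}{9} \approx 220.44$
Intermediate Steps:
$A{\left(r \right)} = - \frac{1}{3} + \frac{r}{9}$
$w = 4$
$\left(\left(Y{\left(1,-1 \right)} + w\right) + 13\right) \left(-31\right) A{\left(-1 - 0 \right)} = \left(\left(1 \left(-1\right) + 4\right) + 13\right) \left(-31\right) \left(- \frac{1}{3} + \frac{-1 - 0}{9}\right) = \left(\left(-1 + 4\right) + 13\right) \left(-31\right) \left(- \frac{1}{3} + \frac{-1 + 0}{9}\right) = \left(3 + 13\right) \left(-31\right) \left(- \frac{1}{3} + \frac{1}{9} \left(-1\right)\right) = 16 \left(-31\right) \left(- \frac{1}{3} - \frac{1}{9}\right) = \left(-496\right) \left(- \frac{4}{9}\right) = \frac{1984}{9}$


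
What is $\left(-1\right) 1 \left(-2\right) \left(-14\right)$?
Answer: $-28$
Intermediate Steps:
$\left(-1\right) 1 \left(-2\right) \left(-14\right) = \left(-1\right) \left(-2\right) \left(-14\right) = 2 \left(-14\right) = -28$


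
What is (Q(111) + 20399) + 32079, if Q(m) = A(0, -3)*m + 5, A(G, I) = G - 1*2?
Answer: 52261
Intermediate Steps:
A(G, I) = -2 + G (A(G, I) = G - 2 = -2 + G)
Q(m) = 5 - 2*m (Q(m) = (-2 + 0)*m + 5 = -2*m + 5 = 5 - 2*m)
(Q(111) + 20399) + 32079 = ((5 - 2*111) + 20399) + 32079 = ((5 - 222) + 20399) + 32079 = (-217 + 20399) + 32079 = 20182 + 32079 = 52261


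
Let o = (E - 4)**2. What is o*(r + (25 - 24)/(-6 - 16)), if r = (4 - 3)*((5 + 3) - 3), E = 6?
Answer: 218/11 ≈ 19.818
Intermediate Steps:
r = 5 (r = 1*(8 - 3) = 1*5 = 5)
o = 4 (o = (6 - 4)**2 = 2**2 = 4)
o*(r + (25 - 24)/(-6 - 16)) = 4*(5 + (25 - 24)/(-6 - 16)) = 4*(5 + 1/(-22)) = 4*(5 + 1*(-1/22)) = 4*(5 - 1/22) = 4*(109/22) = 218/11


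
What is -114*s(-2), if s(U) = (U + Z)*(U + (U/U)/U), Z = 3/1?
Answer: 285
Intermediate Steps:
Z = 3 (Z = 3*1 = 3)
s(U) = (3 + U)*(U + 1/U) (s(U) = (U + 3)*(U + (U/U)/U) = (3 + U)*(U + 1/U))
-114*s(-2) = -114*(1 + (-2)² + 3*(-2) + 3/(-2)) = -114*(1 + 4 - 6 + 3*(-½)) = -114*(1 + 4 - 6 - 3/2) = -114*(-5/2) = 285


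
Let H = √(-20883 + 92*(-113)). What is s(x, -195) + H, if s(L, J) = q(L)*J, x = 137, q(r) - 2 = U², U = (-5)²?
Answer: -122265 + I*√31279 ≈ -1.2227e+5 + 176.86*I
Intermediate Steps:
U = 25
q(r) = 627 (q(r) = 2 + 25² = 2 + 625 = 627)
s(L, J) = 627*J
H = I*√31279 (H = √(-20883 - 10396) = √(-31279) = I*√31279 ≈ 176.86*I)
s(x, -195) + H = 627*(-195) + I*√31279 = -122265 + I*√31279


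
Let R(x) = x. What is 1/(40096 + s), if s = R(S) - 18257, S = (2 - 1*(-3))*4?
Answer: 1/21859 ≈ 4.5748e-5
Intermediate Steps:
S = 20 (S = (2 + 3)*4 = 5*4 = 20)
s = -18237 (s = 20 - 18257 = -18237)
1/(40096 + s) = 1/(40096 - 18237) = 1/21859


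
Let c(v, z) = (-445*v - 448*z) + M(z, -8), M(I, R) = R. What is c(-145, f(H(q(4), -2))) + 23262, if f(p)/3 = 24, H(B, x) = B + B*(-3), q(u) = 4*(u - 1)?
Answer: 55523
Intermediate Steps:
q(u) = -4 + 4*u (q(u) = 4*(-1 + u) = -4 + 4*u)
H(B, x) = -2*B (H(B, x) = B - 3*B = -2*B)
f(p) = 72 (f(p) = 3*24 = 72)
c(v, z) = -8 - 448*z - 445*v (c(v, z) = (-445*v - 448*z) - 8 = (-448*z - 445*v) - 8 = -8 - 448*z - 445*v)
c(-145, f(H(q(4), -2))) + 23262 = (-8 - 448*72 - 445*(-145)) + 23262 = (-8 - 32256 + 64525) + 23262 = 32261 + 23262 = 55523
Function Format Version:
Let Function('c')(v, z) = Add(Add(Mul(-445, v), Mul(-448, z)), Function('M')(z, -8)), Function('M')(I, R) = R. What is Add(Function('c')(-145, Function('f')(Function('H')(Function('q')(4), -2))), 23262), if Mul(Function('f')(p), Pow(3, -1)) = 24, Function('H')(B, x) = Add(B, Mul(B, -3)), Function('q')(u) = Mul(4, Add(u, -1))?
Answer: 55523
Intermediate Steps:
Function('q')(u) = Add(-4, Mul(4, u)) (Function('q')(u) = Mul(4, Add(-1, u)) = Add(-4, Mul(4, u)))
Function('H')(B, x) = Mul(-2, B) (Function('H')(B, x) = Add(B, Mul(-3, B)) = Mul(-2, B))
Function('f')(p) = 72 (Function('f')(p) = Mul(3, 24) = 72)
Function('c')(v, z) = Add(-8, Mul(-448, z), Mul(-445, v)) (Function('c')(v, z) = Add(Add(Mul(-445, v), Mul(-448, z)), -8) = Add(Add(Mul(-448, z), Mul(-445, v)), -8) = Add(-8, Mul(-448, z), Mul(-445, v)))
Add(Function('c')(-145, Function('f')(Function('H')(Function('q')(4), -2))), 23262) = Add(Add(-8, Mul(-448, 72), Mul(-445, -145)), 23262) = Add(Add(-8, -32256, 64525), 23262) = Add(32261, 23262) = 55523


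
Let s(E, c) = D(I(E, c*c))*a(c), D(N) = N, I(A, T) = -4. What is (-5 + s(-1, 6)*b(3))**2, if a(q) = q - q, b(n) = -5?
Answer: 25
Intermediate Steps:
a(q) = 0
s(E, c) = 0 (s(E, c) = -4*0 = 0)
(-5 + s(-1, 6)*b(3))**2 = (-5 + 0*(-5))**2 = (-5 + 0)**2 = (-5)**2 = 25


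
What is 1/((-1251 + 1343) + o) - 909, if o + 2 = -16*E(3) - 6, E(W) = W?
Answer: -32723/36 ≈ -908.97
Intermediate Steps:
o = -56 (o = -2 + (-16*3 - 6) = -2 + (-48 - 6) = -2 - 54 = -56)
1/((-1251 + 1343) + o) - 909 = 1/((-1251 + 1343) - 56) - 909 = 1/(92 - 56) - 909 = 1/36 - 909 = -32723/36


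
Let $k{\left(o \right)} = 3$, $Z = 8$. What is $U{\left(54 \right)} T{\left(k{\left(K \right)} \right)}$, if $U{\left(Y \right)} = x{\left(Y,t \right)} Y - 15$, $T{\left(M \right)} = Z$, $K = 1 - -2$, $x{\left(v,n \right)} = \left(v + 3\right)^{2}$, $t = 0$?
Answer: $1403448$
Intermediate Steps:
$x{\left(v,n \right)} = \left(3 + v\right)^{2}$
$K = 3$ ($K = 1 + 2 = 3$)
$T{\left(M \right)} = 8$
$U{\left(Y \right)} = -15 + Y \left(3 + Y\right)^{2}$ ($U{\left(Y \right)} = \left(3 + Y\right)^{2} Y - 15 = Y \left(3 + Y\right)^{2} - 15 = -15 + Y \left(3 + Y\right)^{2}$)
$U{\left(54 \right)} T{\left(k{\left(K \right)} \right)} = \left(-15 + 54 \left(3 + 54\right)^{2}\right) 8 = \left(-15 + 54 \cdot 57^{2}\right) 8 = \left(-15 + 54 \cdot 3249\right) 8 = \left(-15 + 175446\right) 8 = 175431 \cdot 8 = 1403448$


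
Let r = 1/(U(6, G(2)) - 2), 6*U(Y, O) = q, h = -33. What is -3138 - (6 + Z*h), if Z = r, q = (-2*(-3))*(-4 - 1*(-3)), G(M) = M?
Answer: -3155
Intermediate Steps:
q = -6 (q = 6*(-4 + 3) = 6*(-1) = -6)
U(Y, O) = -1 (U(Y, O) = (⅙)*(-6) = -1)
r = -⅓ (r = 1/(-1 - 2) = 1/(-3) = -⅓ ≈ -0.33333)
Z = -⅓ ≈ -0.33333
-3138 - (6 + Z*h) = -3138 - (6 - ⅓*(-33)) = -3138 - (6 + 11) = -3138 - 1*17 = -3138 - 17 = -3155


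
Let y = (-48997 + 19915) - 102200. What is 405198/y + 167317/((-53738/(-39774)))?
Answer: 218410597670208/1763708029 ≈ 1.2384e+5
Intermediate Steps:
y = -131282 (y = -29082 - 102200 = -131282)
405198/y + 167317/((-53738/(-39774))) = 405198/(-131282) + 167317/((-53738/(-39774))) = 405198*(-1/131282) + 167317/((-53738*(-1/39774))) = -202599/65641 + 167317/(26869/19887) = -202599/65641 + 167317*(19887/26869) = -202599/65641 + 3327433179/26869 = 218410597670208/1763708029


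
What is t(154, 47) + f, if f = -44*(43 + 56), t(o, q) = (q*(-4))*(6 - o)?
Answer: 23468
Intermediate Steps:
t(o, q) = -4*q*(6 - o) (t(o, q) = (-4*q)*(6 - o) = -4*q*(6 - o))
f = -4356 (f = -44*99 = -4356)
t(154, 47) + f = 4*47*(-6 + 154) - 4356 = 4*47*148 - 4356 = 27824 - 4356 = 23468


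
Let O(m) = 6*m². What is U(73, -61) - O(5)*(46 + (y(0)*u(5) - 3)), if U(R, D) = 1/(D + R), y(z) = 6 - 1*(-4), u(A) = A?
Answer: -167399/12 ≈ -13950.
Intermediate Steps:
y(z) = 10 (y(z) = 6 + 4 = 10)
U(73, -61) - O(5)*(46 + (y(0)*u(5) - 3)) = 1/(-61 + 73) - 6*5²*(46 + (10*5 - 3)) = 1/12 - 6*25*(46 + (50 - 3)) = 1/12 - 150*(46 + 47) = 1/12 - 150*93 = 1/12 - 1*13950 = 1/12 - 13950 = -167399/12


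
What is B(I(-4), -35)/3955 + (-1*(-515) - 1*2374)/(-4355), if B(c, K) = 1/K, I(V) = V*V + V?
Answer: 3958888/9274475 ≈ 0.42686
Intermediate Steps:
I(V) = V + V**2 (I(V) = V**2 + V = V + V**2)
B(I(-4), -35)/3955 + (-1*(-515) - 1*2374)/(-4355) = 1/(-35*3955) + (-1*(-515) - 1*2374)/(-4355) = -1/35*1/3955 + (515 - 2374)*(-1/4355) = -1/138425 - 1859*(-1/4355) = -1/138425 + 143/335 = 3958888/9274475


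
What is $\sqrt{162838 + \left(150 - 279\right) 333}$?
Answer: $\sqrt{119881} \approx 346.24$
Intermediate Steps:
$\sqrt{162838 + \left(150 - 279\right) 333} = \sqrt{162838 - 42957} = \sqrt{119881}$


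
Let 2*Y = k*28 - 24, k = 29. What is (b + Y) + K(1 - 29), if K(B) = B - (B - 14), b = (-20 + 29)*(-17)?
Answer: 255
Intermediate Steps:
b = -153 (b = 9*(-17) = -153)
K(B) = 14 (K(B) = B - (-14 + B) = B + (14 - B) = 14)
Y = 394 (Y = (29*28 - 24)/2 = (812 - 24)/2 = (½)*788 = 394)
(b + Y) + K(1 - 29) = (-153 + 394) + 14 = 241 + 14 = 255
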